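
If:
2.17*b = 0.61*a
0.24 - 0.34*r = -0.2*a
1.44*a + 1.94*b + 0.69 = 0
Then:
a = -0.35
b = -0.10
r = 0.50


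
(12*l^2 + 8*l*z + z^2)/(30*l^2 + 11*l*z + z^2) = (2*l + z)/(5*l + z)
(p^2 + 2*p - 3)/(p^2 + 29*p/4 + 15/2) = 4*(p^2 + 2*p - 3)/(4*p^2 + 29*p + 30)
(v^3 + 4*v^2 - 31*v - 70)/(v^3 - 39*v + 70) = (v + 2)/(v - 2)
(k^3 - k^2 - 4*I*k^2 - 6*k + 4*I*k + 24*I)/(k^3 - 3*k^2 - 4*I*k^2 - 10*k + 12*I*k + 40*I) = (k - 3)/(k - 5)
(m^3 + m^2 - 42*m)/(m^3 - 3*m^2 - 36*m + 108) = m*(m + 7)/(m^2 + 3*m - 18)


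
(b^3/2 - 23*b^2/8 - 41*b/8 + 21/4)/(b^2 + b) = (4*b^3 - 23*b^2 - 41*b + 42)/(8*b*(b + 1))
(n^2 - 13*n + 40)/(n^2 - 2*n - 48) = (n - 5)/(n + 6)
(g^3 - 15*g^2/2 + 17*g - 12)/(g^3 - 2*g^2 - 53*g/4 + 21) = 2*(g - 2)/(2*g + 7)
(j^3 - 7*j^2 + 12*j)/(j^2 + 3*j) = (j^2 - 7*j + 12)/(j + 3)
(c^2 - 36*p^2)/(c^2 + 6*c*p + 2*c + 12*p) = (c - 6*p)/(c + 2)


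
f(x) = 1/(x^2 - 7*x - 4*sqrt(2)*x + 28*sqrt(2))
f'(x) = (-2*x + 4*sqrt(2) + 7)/(x^2 - 7*x - 4*sqrt(2)*x + 28*sqrt(2))^2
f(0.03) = 0.03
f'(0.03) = 0.01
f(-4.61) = 0.01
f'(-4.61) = 0.00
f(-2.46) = 0.01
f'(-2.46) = 0.00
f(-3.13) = 0.01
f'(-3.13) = 0.00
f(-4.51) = 0.01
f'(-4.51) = 0.00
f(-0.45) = 0.02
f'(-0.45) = 0.01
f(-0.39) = 0.02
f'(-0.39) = 0.01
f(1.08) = 0.04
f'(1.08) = 0.01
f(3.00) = 0.09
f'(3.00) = 0.06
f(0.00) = 0.03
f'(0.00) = 0.01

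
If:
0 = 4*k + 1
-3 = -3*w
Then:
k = -1/4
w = 1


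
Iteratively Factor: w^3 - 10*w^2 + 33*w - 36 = (w - 3)*(w^2 - 7*w + 12) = (w - 3)^2*(w - 4)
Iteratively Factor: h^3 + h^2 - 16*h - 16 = (h + 1)*(h^2 - 16) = (h + 1)*(h + 4)*(h - 4)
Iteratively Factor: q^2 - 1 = (q - 1)*(q + 1)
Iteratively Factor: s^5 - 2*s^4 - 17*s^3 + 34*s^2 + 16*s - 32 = (s + 4)*(s^4 - 6*s^3 + 7*s^2 + 6*s - 8) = (s + 1)*(s + 4)*(s^3 - 7*s^2 + 14*s - 8) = (s - 1)*(s + 1)*(s + 4)*(s^2 - 6*s + 8) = (s - 4)*(s - 1)*(s + 1)*(s + 4)*(s - 2)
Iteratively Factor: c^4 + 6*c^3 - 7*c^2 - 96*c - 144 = (c + 3)*(c^3 + 3*c^2 - 16*c - 48) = (c + 3)*(c + 4)*(c^2 - c - 12) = (c + 3)^2*(c + 4)*(c - 4)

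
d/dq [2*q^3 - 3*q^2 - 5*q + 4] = 6*q^2 - 6*q - 5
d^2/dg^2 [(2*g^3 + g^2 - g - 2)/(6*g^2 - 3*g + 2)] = 8*(-6*g^3 - 72*g^2 + 42*g + 1)/(216*g^6 - 324*g^5 + 378*g^4 - 243*g^3 + 126*g^2 - 36*g + 8)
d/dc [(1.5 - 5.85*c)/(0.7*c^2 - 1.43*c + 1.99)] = (4.095*c^2 - 2.1*c - 9.4965)/(0.49*c^4 - 2.002*c^3 + 4.8309*c^2 - 5.6914*c + 3.9601)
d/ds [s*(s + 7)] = 2*s + 7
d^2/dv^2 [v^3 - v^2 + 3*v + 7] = 6*v - 2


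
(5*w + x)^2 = 25*w^2 + 10*w*x + x^2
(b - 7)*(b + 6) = b^2 - b - 42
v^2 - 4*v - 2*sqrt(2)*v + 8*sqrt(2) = (v - 4)*(v - 2*sqrt(2))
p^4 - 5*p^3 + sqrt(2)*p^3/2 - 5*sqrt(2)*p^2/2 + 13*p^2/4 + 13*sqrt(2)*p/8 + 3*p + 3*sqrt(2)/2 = (p - 4)*(p - 3/2)*(p + 1/2)*(p + sqrt(2)/2)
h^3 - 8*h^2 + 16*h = h*(h - 4)^2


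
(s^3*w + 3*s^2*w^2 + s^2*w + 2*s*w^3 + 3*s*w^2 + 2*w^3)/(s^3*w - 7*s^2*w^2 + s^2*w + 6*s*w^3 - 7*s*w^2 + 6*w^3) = (s^2 + 3*s*w + 2*w^2)/(s^2 - 7*s*w + 6*w^2)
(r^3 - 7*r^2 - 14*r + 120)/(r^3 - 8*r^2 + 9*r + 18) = (r^2 - r - 20)/(r^2 - 2*r - 3)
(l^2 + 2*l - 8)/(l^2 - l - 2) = (l + 4)/(l + 1)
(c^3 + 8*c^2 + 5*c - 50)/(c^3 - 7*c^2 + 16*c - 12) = (c^2 + 10*c + 25)/(c^2 - 5*c + 6)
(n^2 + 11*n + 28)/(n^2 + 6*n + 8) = (n + 7)/(n + 2)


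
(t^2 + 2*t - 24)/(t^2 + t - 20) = (t + 6)/(t + 5)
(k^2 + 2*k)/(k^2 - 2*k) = (k + 2)/(k - 2)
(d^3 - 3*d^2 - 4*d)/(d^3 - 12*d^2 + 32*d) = (d + 1)/(d - 8)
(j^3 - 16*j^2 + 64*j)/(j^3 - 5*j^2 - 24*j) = (j - 8)/(j + 3)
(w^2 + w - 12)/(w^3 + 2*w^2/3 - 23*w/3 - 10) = 3*(w + 4)/(3*w^2 + 11*w + 10)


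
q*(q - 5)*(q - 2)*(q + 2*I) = q^4 - 7*q^3 + 2*I*q^3 + 10*q^2 - 14*I*q^2 + 20*I*q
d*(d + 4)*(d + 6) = d^3 + 10*d^2 + 24*d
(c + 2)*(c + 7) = c^2 + 9*c + 14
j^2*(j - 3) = j^3 - 3*j^2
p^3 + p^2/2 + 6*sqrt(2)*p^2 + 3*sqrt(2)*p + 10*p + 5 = (p + 1/2)*(p + sqrt(2))*(p + 5*sqrt(2))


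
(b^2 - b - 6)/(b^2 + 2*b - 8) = (b^2 - b - 6)/(b^2 + 2*b - 8)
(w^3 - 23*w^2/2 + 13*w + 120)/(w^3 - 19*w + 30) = (w^3 - 23*w^2/2 + 13*w + 120)/(w^3 - 19*w + 30)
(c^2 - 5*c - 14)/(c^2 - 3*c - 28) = (c + 2)/(c + 4)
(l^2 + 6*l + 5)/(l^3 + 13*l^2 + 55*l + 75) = (l + 1)/(l^2 + 8*l + 15)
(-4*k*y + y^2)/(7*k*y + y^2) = (-4*k + y)/(7*k + y)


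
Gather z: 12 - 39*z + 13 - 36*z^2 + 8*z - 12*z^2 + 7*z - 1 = -48*z^2 - 24*z + 24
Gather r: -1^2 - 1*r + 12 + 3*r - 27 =2*r - 16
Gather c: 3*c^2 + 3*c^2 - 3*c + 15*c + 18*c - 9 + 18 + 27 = 6*c^2 + 30*c + 36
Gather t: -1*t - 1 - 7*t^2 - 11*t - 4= -7*t^2 - 12*t - 5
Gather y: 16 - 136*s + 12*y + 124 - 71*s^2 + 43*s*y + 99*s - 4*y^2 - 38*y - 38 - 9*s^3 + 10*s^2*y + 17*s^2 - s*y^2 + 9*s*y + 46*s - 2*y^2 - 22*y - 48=-9*s^3 - 54*s^2 + 9*s + y^2*(-s - 6) + y*(10*s^2 + 52*s - 48) + 54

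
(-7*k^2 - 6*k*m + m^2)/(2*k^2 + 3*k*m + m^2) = (-7*k + m)/(2*k + m)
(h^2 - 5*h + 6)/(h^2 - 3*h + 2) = (h - 3)/(h - 1)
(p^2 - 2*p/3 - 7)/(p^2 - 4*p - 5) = (-p^2 + 2*p/3 + 7)/(-p^2 + 4*p + 5)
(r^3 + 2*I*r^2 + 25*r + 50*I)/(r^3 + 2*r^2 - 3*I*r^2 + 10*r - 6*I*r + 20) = (r + 5*I)/(r + 2)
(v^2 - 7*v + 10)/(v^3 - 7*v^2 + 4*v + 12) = (v - 5)/(v^2 - 5*v - 6)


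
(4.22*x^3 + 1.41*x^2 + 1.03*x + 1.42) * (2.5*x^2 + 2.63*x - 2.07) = 10.55*x^5 + 14.6236*x^4 - 2.4521*x^3 + 3.3402*x^2 + 1.6025*x - 2.9394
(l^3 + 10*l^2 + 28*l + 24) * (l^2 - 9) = l^5 + 10*l^4 + 19*l^3 - 66*l^2 - 252*l - 216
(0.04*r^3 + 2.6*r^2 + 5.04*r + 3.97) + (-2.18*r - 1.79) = 0.04*r^3 + 2.6*r^2 + 2.86*r + 2.18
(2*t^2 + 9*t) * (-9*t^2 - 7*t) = -18*t^4 - 95*t^3 - 63*t^2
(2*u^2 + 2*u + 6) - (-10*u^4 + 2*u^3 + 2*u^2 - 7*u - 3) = 10*u^4 - 2*u^3 + 9*u + 9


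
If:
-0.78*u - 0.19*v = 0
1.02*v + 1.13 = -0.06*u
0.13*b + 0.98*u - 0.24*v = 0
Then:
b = -4.14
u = 0.27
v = -1.12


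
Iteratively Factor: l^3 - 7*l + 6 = (l - 2)*(l^2 + 2*l - 3) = (l - 2)*(l + 3)*(l - 1)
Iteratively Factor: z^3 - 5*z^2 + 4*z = (z - 1)*(z^2 - 4*z) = z*(z - 1)*(z - 4)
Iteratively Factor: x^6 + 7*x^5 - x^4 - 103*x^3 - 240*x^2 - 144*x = (x + 4)*(x^5 + 3*x^4 - 13*x^3 - 51*x^2 - 36*x) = (x + 1)*(x + 4)*(x^4 + 2*x^3 - 15*x^2 - 36*x) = x*(x + 1)*(x + 4)*(x^3 + 2*x^2 - 15*x - 36) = x*(x + 1)*(x + 3)*(x + 4)*(x^2 - x - 12) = x*(x + 1)*(x + 3)^2*(x + 4)*(x - 4)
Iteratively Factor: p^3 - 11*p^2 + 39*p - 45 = (p - 5)*(p^2 - 6*p + 9) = (p - 5)*(p - 3)*(p - 3)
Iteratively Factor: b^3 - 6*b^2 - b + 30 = (b + 2)*(b^2 - 8*b + 15) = (b - 5)*(b + 2)*(b - 3)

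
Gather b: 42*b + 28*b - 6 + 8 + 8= 70*b + 10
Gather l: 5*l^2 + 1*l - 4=5*l^2 + l - 4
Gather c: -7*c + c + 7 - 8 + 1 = -6*c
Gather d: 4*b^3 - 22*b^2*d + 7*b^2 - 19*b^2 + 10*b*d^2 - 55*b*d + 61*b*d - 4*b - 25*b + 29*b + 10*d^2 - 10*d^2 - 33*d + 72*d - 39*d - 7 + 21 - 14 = 4*b^3 - 12*b^2 + 10*b*d^2 + d*(-22*b^2 + 6*b)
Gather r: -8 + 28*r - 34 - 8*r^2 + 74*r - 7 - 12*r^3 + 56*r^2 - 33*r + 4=-12*r^3 + 48*r^2 + 69*r - 45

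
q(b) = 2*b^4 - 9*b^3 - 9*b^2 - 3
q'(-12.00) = -17496.00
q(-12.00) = 55725.00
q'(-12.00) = -17496.00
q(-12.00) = 55725.00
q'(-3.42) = -574.26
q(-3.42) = 525.36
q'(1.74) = -70.92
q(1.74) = -59.33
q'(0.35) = -9.26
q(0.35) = -4.46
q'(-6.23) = -2870.24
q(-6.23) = 4836.81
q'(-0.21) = 2.52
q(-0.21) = -3.31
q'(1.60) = -65.15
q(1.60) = -49.80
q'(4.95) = 219.63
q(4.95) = -114.36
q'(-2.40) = -222.91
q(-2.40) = 135.93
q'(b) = 8*b^3 - 27*b^2 - 18*b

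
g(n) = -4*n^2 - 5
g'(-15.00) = 120.00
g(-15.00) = -905.00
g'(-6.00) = 48.00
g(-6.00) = -149.00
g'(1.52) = -12.16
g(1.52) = -14.24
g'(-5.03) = 40.24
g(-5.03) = -106.20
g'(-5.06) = 40.48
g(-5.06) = -107.41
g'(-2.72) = 21.76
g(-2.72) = -34.59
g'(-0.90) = 7.20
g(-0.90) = -8.24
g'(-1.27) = 10.16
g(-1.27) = -11.45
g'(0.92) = -7.36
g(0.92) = -8.39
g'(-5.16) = 41.28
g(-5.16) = -111.50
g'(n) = -8*n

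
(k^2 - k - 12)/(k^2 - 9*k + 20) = (k + 3)/(k - 5)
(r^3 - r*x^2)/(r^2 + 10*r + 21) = r*(r^2 - x^2)/(r^2 + 10*r + 21)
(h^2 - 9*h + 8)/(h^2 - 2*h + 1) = (h - 8)/(h - 1)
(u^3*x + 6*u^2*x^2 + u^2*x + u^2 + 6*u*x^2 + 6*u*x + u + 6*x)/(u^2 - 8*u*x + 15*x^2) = (u^3*x + 6*u^2*x^2 + u^2*x + u^2 + 6*u*x^2 + 6*u*x + u + 6*x)/(u^2 - 8*u*x + 15*x^2)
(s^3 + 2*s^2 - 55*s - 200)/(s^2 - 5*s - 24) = (s^2 + 10*s + 25)/(s + 3)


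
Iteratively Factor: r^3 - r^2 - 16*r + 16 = (r - 4)*(r^2 + 3*r - 4) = (r - 4)*(r - 1)*(r + 4)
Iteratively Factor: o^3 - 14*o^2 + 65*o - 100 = (o - 5)*(o^2 - 9*o + 20) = (o - 5)*(o - 4)*(o - 5)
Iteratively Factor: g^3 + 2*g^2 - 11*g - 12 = (g + 4)*(g^2 - 2*g - 3) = (g - 3)*(g + 4)*(g + 1)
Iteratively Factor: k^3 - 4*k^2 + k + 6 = (k - 2)*(k^2 - 2*k - 3) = (k - 3)*(k - 2)*(k + 1)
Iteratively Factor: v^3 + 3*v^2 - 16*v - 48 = (v + 3)*(v^2 - 16) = (v - 4)*(v + 3)*(v + 4)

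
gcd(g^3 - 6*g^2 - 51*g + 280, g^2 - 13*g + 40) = g^2 - 13*g + 40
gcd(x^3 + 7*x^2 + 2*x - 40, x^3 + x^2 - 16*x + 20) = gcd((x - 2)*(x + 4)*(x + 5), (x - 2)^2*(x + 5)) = x^2 + 3*x - 10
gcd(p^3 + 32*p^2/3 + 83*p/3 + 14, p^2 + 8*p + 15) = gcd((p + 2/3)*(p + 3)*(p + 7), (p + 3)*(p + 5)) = p + 3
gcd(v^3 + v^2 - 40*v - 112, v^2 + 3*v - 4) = v + 4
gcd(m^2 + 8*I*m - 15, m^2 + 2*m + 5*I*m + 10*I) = m + 5*I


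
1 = 1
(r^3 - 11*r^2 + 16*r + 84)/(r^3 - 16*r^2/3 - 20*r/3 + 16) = 3*(r - 7)/(3*r - 4)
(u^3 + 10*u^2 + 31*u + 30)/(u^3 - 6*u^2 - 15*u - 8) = (u^3 + 10*u^2 + 31*u + 30)/(u^3 - 6*u^2 - 15*u - 8)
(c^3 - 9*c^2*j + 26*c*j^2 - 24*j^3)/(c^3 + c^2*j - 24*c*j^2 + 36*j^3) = (c - 4*j)/(c + 6*j)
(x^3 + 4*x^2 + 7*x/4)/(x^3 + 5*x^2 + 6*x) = (x^2 + 4*x + 7/4)/(x^2 + 5*x + 6)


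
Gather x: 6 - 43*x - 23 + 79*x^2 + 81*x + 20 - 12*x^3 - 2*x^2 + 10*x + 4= -12*x^3 + 77*x^2 + 48*x + 7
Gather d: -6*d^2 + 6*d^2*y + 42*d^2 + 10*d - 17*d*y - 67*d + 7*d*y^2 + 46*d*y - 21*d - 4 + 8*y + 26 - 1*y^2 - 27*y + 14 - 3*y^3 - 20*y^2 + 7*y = d^2*(6*y + 36) + d*(7*y^2 + 29*y - 78) - 3*y^3 - 21*y^2 - 12*y + 36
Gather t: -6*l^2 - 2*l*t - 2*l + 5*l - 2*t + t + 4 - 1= -6*l^2 + 3*l + t*(-2*l - 1) + 3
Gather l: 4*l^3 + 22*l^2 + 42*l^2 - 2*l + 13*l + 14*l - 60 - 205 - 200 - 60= 4*l^3 + 64*l^2 + 25*l - 525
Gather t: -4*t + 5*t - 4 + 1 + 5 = t + 2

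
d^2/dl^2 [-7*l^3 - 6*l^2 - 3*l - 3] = -42*l - 12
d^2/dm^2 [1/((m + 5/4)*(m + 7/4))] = 512*(48*m^2 + 144*m + 109)/(4096*m^6 + 36864*m^5 + 137472*m^4 + 271872*m^3 + 300720*m^2 + 176400*m + 42875)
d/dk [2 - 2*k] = -2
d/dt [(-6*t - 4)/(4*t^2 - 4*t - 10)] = (6*t^2 + 8*t + 11)/(4*t^4 - 8*t^3 - 16*t^2 + 20*t + 25)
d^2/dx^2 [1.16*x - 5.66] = 0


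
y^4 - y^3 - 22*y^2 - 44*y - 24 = (y - 6)*(y + 1)*(y + 2)^2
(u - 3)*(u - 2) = u^2 - 5*u + 6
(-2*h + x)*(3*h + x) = -6*h^2 + h*x + x^2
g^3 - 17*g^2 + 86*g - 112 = (g - 8)*(g - 7)*(g - 2)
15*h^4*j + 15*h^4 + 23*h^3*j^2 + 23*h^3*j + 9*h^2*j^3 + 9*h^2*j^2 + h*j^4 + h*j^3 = (h + j)*(3*h + j)*(5*h + j)*(h*j + h)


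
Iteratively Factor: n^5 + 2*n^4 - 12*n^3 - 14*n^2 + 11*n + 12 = (n + 1)*(n^4 + n^3 - 13*n^2 - n + 12) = (n - 1)*(n + 1)*(n^3 + 2*n^2 - 11*n - 12) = (n - 1)*(n + 1)*(n + 4)*(n^2 - 2*n - 3) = (n - 3)*(n - 1)*(n + 1)*(n + 4)*(n + 1)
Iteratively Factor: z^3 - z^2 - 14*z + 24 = (z - 3)*(z^2 + 2*z - 8) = (z - 3)*(z + 4)*(z - 2)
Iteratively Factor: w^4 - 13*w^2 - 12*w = (w - 4)*(w^3 + 4*w^2 + 3*w) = (w - 4)*(w + 3)*(w^2 + w) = (w - 4)*(w + 1)*(w + 3)*(w)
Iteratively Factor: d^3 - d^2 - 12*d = (d + 3)*(d^2 - 4*d) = (d - 4)*(d + 3)*(d)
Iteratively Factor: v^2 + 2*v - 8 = (v - 2)*(v + 4)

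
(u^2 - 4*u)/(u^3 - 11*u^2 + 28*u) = 1/(u - 7)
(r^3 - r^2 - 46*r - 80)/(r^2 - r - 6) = (r^2 - 3*r - 40)/(r - 3)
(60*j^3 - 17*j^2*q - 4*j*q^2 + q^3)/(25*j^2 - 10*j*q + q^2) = (-12*j^2 + j*q + q^2)/(-5*j + q)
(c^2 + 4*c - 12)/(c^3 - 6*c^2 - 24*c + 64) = (c + 6)/(c^2 - 4*c - 32)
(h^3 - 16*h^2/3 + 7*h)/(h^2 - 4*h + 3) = h*(3*h - 7)/(3*(h - 1))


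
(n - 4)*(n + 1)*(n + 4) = n^3 + n^2 - 16*n - 16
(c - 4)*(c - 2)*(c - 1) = c^3 - 7*c^2 + 14*c - 8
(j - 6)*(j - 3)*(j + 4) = j^3 - 5*j^2 - 18*j + 72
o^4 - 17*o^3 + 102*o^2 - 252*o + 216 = (o - 6)^2*(o - 3)*(o - 2)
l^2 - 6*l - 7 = (l - 7)*(l + 1)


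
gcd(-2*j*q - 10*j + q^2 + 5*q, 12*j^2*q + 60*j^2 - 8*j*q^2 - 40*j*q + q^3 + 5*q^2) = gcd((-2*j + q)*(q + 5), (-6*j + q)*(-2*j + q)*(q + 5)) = -2*j*q - 10*j + q^2 + 5*q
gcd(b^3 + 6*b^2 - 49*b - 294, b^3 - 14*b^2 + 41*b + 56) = b - 7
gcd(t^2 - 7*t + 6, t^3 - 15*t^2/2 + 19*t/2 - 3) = t^2 - 7*t + 6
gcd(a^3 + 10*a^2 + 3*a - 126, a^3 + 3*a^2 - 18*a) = a^2 + 3*a - 18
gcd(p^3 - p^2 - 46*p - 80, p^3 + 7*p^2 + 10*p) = p^2 + 7*p + 10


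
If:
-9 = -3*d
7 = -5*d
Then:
No Solution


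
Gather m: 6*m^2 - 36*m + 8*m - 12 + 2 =6*m^2 - 28*m - 10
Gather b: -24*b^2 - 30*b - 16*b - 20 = -24*b^2 - 46*b - 20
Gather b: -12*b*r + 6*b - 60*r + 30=b*(6 - 12*r) - 60*r + 30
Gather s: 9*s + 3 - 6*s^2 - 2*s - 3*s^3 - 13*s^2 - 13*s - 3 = -3*s^3 - 19*s^2 - 6*s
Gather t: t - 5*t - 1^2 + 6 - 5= -4*t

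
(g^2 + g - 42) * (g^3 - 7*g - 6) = g^5 + g^4 - 49*g^3 - 13*g^2 + 288*g + 252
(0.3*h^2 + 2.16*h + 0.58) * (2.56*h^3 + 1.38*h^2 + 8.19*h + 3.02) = 0.768*h^5 + 5.9436*h^4 + 6.9226*h^3 + 19.3968*h^2 + 11.2734*h + 1.7516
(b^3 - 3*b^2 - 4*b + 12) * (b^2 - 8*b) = b^5 - 11*b^4 + 20*b^3 + 44*b^2 - 96*b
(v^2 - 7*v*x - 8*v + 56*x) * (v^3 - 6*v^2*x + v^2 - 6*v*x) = v^5 - 13*v^4*x - 7*v^4 + 42*v^3*x^2 + 91*v^3*x - 8*v^3 - 294*v^2*x^2 + 104*v^2*x - 336*v*x^2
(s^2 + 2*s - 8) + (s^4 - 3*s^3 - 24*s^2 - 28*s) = s^4 - 3*s^3 - 23*s^2 - 26*s - 8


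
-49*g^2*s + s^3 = s*(-7*g + s)*(7*g + s)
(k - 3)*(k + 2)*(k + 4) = k^3 + 3*k^2 - 10*k - 24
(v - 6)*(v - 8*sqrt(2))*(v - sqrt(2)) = v^3 - 9*sqrt(2)*v^2 - 6*v^2 + 16*v + 54*sqrt(2)*v - 96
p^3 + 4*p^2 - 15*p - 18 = (p - 3)*(p + 1)*(p + 6)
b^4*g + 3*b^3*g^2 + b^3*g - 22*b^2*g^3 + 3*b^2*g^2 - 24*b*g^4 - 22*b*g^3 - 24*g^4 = (b - 4*g)*(b + g)*(b + 6*g)*(b*g + g)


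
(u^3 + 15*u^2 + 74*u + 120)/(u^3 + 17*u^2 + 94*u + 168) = (u + 5)/(u + 7)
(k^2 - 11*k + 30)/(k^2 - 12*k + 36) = (k - 5)/(k - 6)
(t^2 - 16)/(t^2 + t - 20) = (t + 4)/(t + 5)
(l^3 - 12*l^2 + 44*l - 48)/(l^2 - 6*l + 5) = (l^3 - 12*l^2 + 44*l - 48)/(l^2 - 6*l + 5)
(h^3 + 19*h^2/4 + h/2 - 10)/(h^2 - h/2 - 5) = (4*h^2 + 11*h - 20)/(2*(2*h - 5))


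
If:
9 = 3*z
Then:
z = 3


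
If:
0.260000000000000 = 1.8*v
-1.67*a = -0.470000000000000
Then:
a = 0.28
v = 0.14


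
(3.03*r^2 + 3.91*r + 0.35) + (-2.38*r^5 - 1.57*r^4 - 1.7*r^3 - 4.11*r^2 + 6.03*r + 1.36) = -2.38*r^5 - 1.57*r^4 - 1.7*r^3 - 1.08*r^2 + 9.94*r + 1.71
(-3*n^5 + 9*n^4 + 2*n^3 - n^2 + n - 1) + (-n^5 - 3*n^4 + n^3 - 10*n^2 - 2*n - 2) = -4*n^5 + 6*n^4 + 3*n^3 - 11*n^2 - n - 3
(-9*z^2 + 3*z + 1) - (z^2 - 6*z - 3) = -10*z^2 + 9*z + 4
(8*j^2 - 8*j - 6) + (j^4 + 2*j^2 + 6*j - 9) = j^4 + 10*j^2 - 2*j - 15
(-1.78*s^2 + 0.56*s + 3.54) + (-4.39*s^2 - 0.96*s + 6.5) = -6.17*s^2 - 0.4*s + 10.04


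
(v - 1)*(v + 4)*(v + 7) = v^3 + 10*v^2 + 17*v - 28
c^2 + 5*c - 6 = (c - 1)*(c + 6)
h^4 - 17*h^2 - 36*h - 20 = (h - 5)*(h + 1)*(h + 2)^2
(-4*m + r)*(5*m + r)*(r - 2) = -20*m^2*r + 40*m^2 + m*r^2 - 2*m*r + r^3 - 2*r^2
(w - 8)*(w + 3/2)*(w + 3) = w^3 - 7*w^2/2 - 63*w/2 - 36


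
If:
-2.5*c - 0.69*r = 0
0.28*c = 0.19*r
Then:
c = 0.00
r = 0.00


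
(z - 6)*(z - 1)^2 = z^3 - 8*z^2 + 13*z - 6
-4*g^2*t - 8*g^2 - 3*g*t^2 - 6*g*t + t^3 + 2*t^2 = (-4*g + t)*(g + t)*(t + 2)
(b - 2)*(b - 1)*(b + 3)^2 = b^4 + 3*b^3 - 7*b^2 - 15*b + 18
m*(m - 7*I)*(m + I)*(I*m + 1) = I*m^4 + 7*m^3 + I*m^2 + 7*m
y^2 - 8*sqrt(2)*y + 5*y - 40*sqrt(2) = (y + 5)*(y - 8*sqrt(2))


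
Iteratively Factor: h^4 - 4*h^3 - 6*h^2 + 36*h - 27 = (h - 3)*(h^3 - h^2 - 9*h + 9) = (h - 3)^2*(h^2 + 2*h - 3) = (h - 3)^2*(h + 3)*(h - 1)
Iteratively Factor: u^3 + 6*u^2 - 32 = (u + 4)*(u^2 + 2*u - 8) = (u + 4)^2*(u - 2)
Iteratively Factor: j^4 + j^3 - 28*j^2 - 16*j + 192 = (j + 4)*(j^3 - 3*j^2 - 16*j + 48) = (j - 4)*(j + 4)*(j^2 + j - 12) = (j - 4)*(j - 3)*(j + 4)*(j + 4)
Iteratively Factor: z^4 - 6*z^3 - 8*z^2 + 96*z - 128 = (z - 2)*(z^3 - 4*z^2 - 16*z + 64) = (z - 2)*(z + 4)*(z^2 - 8*z + 16) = (z - 4)*(z - 2)*(z + 4)*(z - 4)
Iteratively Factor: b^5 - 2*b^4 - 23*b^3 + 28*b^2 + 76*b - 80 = (b + 4)*(b^4 - 6*b^3 + b^2 + 24*b - 20) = (b - 1)*(b + 4)*(b^3 - 5*b^2 - 4*b + 20) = (b - 5)*(b - 1)*(b + 4)*(b^2 - 4) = (b - 5)*(b - 1)*(b + 2)*(b + 4)*(b - 2)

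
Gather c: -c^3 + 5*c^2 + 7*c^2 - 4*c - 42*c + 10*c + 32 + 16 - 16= -c^3 + 12*c^2 - 36*c + 32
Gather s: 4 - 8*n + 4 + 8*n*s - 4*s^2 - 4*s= -8*n - 4*s^2 + s*(8*n - 4) + 8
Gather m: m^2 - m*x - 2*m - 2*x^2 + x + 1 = m^2 + m*(-x - 2) - 2*x^2 + x + 1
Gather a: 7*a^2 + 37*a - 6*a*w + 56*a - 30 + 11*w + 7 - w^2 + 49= 7*a^2 + a*(93 - 6*w) - w^2 + 11*w + 26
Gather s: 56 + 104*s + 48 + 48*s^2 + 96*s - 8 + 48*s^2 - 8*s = 96*s^2 + 192*s + 96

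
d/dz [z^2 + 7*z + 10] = 2*z + 7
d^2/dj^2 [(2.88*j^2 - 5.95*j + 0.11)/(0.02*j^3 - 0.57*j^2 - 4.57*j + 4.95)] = (0.002304*j^6 - 0.0142799999999998*j^5 + 1.9869*j^4 - 23.969938*j^3 + 55.97823*j^2 - 99.0736559999999*j - 122.846042)/(8.0e-6*j^9 - 0.000684*j^8 + 0.01401*j^7 + 0.133335*j^6 - 3.539865*j^5 - 33.602994*j^4 - 16.608313*j^3 + 268.24149*j^2 - 335.929275*j + 121.287375)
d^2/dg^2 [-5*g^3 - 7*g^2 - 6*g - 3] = -30*g - 14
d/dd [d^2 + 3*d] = 2*d + 3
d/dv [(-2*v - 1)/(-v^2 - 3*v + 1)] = (2*v^2 + 6*v - (2*v + 1)*(2*v + 3) - 2)/(v^2 + 3*v - 1)^2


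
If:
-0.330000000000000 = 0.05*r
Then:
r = -6.60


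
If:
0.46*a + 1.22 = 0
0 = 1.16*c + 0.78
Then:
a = -2.65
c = -0.67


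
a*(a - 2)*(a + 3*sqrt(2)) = a^3 - 2*a^2 + 3*sqrt(2)*a^2 - 6*sqrt(2)*a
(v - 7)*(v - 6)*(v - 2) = v^3 - 15*v^2 + 68*v - 84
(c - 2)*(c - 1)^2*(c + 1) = c^4 - 3*c^3 + c^2 + 3*c - 2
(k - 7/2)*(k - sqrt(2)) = k^2 - 7*k/2 - sqrt(2)*k + 7*sqrt(2)/2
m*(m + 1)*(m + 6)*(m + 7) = m^4 + 14*m^3 + 55*m^2 + 42*m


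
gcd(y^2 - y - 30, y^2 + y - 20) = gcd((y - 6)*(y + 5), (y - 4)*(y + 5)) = y + 5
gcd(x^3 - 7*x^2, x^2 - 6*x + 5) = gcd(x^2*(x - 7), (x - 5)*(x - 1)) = 1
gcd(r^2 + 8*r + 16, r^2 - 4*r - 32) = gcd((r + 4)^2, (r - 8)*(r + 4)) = r + 4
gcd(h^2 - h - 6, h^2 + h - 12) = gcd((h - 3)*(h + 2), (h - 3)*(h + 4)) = h - 3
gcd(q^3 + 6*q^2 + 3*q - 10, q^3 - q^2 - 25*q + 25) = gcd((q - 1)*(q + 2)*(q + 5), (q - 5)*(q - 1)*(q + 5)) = q^2 + 4*q - 5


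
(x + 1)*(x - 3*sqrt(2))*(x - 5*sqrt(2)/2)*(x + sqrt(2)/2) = x^4 - 5*sqrt(2)*x^3 + x^3 - 5*sqrt(2)*x^2 + 19*x^2/2 + 19*x/2 + 15*sqrt(2)*x/2 + 15*sqrt(2)/2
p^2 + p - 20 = (p - 4)*(p + 5)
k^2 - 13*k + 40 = (k - 8)*(k - 5)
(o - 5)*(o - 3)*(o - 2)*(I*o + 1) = I*o^4 + o^3 - 10*I*o^3 - 10*o^2 + 31*I*o^2 + 31*o - 30*I*o - 30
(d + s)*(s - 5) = d*s - 5*d + s^2 - 5*s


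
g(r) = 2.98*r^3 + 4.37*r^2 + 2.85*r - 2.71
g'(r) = 8.94*r^2 + 8.74*r + 2.85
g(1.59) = 24.85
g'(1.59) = 39.35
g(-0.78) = -3.69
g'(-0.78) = 1.47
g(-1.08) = -4.44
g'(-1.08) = 3.84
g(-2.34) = -23.63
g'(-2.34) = 31.35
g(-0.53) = -3.44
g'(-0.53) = 0.73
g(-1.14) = -4.69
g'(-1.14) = 4.50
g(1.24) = 13.23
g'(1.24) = 27.43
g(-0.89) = -3.89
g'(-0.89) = 2.15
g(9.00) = 2549.33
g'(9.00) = 805.65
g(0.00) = -2.71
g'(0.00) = 2.85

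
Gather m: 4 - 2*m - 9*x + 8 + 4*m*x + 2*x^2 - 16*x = m*(4*x - 2) + 2*x^2 - 25*x + 12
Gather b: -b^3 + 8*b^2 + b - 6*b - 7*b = -b^3 + 8*b^2 - 12*b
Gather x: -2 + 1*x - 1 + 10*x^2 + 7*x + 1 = 10*x^2 + 8*x - 2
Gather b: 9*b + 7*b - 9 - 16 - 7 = 16*b - 32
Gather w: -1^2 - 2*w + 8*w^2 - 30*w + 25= 8*w^2 - 32*w + 24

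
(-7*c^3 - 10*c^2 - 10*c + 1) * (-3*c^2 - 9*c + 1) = 21*c^5 + 93*c^4 + 113*c^3 + 77*c^2 - 19*c + 1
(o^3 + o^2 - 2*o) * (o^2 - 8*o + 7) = o^5 - 7*o^4 - 3*o^3 + 23*o^2 - 14*o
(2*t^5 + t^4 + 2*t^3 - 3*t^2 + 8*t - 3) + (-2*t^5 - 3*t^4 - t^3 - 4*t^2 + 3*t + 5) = -2*t^4 + t^3 - 7*t^2 + 11*t + 2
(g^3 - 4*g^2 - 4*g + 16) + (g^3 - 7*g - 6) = 2*g^3 - 4*g^2 - 11*g + 10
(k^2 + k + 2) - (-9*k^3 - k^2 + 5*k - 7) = 9*k^3 + 2*k^2 - 4*k + 9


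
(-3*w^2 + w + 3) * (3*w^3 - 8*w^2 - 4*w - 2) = -9*w^5 + 27*w^4 + 13*w^3 - 22*w^2 - 14*w - 6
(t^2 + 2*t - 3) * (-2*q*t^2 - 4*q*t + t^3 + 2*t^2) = -2*q*t^4 - 8*q*t^3 - 2*q*t^2 + 12*q*t + t^5 + 4*t^4 + t^3 - 6*t^2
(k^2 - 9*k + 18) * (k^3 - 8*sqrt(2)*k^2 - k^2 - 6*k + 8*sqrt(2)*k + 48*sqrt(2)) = k^5 - 8*sqrt(2)*k^4 - 10*k^4 + 21*k^3 + 80*sqrt(2)*k^3 - 168*sqrt(2)*k^2 + 36*k^2 - 288*sqrt(2)*k - 108*k + 864*sqrt(2)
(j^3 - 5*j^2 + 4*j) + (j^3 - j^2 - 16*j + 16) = 2*j^3 - 6*j^2 - 12*j + 16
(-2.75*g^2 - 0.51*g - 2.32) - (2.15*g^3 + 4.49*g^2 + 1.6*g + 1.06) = -2.15*g^3 - 7.24*g^2 - 2.11*g - 3.38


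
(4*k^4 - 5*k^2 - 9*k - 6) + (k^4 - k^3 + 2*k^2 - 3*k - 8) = 5*k^4 - k^3 - 3*k^2 - 12*k - 14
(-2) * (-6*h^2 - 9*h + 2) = 12*h^2 + 18*h - 4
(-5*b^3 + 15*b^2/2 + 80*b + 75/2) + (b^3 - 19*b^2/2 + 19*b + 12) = -4*b^3 - 2*b^2 + 99*b + 99/2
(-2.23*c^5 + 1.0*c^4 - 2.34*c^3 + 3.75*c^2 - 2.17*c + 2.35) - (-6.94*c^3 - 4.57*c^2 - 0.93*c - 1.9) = -2.23*c^5 + 1.0*c^4 + 4.6*c^3 + 8.32*c^2 - 1.24*c + 4.25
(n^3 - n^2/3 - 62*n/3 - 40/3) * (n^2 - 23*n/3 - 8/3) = n^5 - 8*n^4 - 187*n^3/9 + 146*n^2 + 472*n/3 + 320/9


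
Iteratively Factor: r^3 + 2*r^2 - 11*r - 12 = (r - 3)*(r^2 + 5*r + 4) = (r - 3)*(r + 4)*(r + 1)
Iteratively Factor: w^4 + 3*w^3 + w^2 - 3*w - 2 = (w + 1)*(w^3 + 2*w^2 - w - 2) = (w + 1)^2*(w^2 + w - 2) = (w + 1)^2*(w + 2)*(w - 1)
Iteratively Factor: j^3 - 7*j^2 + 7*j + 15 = (j + 1)*(j^2 - 8*j + 15) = (j - 5)*(j + 1)*(j - 3)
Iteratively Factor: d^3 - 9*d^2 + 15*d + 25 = (d + 1)*(d^2 - 10*d + 25) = (d - 5)*(d + 1)*(d - 5)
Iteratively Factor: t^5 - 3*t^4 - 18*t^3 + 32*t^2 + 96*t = (t + 3)*(t^4 - 6*t^3 + 32*t) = (t - 4)*(t + 3)*(t^3 - 2*t^2 - 8*t) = t*(t - 4)*(t + 3)*(t^2 - 2*t - 8) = t*(t - 4)*(t + 2)*(t + 3)*(t - 4)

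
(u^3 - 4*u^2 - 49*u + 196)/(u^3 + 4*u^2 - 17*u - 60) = (u^2 - 49)/(u^2 + 8*u + 15)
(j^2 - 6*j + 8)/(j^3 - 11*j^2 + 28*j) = (j - 2)/(j*(j - 7))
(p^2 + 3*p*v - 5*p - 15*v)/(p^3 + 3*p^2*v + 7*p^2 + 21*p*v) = (p - 5)/(p*(p + 7))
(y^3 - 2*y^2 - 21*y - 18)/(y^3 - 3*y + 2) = (y^3 - 2*y^2 - 21*y - 18)/(y^3 - 3*y + 2)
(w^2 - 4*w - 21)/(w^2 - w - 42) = (w + 3)/(w + 6)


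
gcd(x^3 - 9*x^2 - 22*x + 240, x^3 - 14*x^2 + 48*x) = x^2 - 14*x + 48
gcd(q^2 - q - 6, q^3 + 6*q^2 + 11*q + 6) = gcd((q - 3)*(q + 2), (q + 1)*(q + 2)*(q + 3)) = q + 2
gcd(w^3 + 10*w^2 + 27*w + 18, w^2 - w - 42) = w + 6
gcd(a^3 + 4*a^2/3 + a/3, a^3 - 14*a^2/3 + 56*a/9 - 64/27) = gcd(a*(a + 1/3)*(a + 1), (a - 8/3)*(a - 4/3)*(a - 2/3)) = 1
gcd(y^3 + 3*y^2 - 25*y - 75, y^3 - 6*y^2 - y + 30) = y - 5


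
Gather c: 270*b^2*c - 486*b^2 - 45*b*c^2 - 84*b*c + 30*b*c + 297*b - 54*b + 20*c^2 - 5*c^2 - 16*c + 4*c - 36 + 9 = -486*b^2 + 243*b + c^2*(15 - 45*b) + c*(270*b^2 - 54*b - 12) - 27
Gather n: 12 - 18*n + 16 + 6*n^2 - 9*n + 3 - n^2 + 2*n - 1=5*n^2 - 25*n + 30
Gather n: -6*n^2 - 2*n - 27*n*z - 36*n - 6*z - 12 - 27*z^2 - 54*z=-6*n^2 + n*(-27*z - 38) - 27*z^2 - 60*z - 12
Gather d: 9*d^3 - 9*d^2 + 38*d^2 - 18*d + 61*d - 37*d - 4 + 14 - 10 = 9*d^3 + 29*d^2 + 6*d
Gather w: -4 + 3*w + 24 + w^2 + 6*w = w^2 + 9*w + 20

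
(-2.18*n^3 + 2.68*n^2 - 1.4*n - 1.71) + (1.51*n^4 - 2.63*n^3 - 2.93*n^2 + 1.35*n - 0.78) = 1.51*n^4 - 4.81*n^3 - 0.25*n^2 - 0.0499999999999998*n - 2.49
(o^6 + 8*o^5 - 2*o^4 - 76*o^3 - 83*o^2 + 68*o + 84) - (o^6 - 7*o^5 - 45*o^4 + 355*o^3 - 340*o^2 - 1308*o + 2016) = 15*o^5 + 43*o^4 - 431*o^3 + 257*o^2 + 1376*o - 1932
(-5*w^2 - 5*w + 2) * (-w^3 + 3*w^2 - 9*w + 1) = 5*w^5 - 10*w^4 + 28*w^3 + 46*w^2 - 23*w + 2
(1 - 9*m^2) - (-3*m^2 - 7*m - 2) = -6*m^2 + 7*m + 3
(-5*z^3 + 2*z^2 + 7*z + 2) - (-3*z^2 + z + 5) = -5*z^3 + 5*z^2 + 6*z - 3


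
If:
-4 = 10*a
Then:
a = -2/5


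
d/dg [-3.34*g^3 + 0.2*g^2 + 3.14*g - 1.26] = -10.02*g^2 + 0.4*g + 3.14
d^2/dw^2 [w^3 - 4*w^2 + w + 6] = 6*w - 8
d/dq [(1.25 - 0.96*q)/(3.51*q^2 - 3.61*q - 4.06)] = (3.3696*q^2 - 8.775*q + 8.4101)/(12.3201*q^4 - 25.3422*q^3 - 15.4691*q^2 + 29.3132*q + 16.4836)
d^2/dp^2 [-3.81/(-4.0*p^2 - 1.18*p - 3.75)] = (-121.92*p^2 - 35.9664*p + 3.81*(8.0*p + 1.18)*(16.0*p + 2.36) - 114.3)/(4.0*p^2 + 1.18*p + 3.75)^3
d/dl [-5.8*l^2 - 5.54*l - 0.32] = -11.6*l - 5.54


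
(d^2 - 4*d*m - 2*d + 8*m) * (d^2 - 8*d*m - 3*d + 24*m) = d^4 - 12*d^3*m - 5*d^3 + 32*d^2*m^2 + 60*d^2*m + 6*d^2 - 160*d*m^2 - 72*d*m + 192*m^2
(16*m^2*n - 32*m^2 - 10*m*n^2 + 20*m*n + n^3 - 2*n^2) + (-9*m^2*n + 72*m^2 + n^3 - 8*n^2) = 7*m^2*n + 40*m^2 - 10*m*n^2 + 20*m*n + 2*n^3 - 10*n^2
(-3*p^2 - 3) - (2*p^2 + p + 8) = -5*p^2 - p - 11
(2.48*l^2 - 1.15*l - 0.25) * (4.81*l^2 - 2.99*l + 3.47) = 11.9288*l^4 - 12.9467*l^3 + 10.8416*l^2 - 3.243*l - 0.8675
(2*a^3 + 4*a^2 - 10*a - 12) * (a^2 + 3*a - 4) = 2*a^5 + 10*a^4 - 6*a^3 - 58*a^2 + 4*a + 48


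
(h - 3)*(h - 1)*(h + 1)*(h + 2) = h^4 - h^3 - 7*h^2 + h + 6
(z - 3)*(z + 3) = z^2 - 9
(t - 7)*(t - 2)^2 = t^3 - 11*t^2 + 32*t - 28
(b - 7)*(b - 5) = b^2 - 12*b + 35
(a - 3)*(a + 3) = a^2 - 9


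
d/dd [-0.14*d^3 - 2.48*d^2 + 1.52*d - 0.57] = -0.42*d^2 - 4.96*d + 1.52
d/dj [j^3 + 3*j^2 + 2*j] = 3*j^2 + 6*j + 2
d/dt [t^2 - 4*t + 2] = 2*t - 4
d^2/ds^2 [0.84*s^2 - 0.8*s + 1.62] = 1.68000000000000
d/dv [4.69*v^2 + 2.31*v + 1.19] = 9.38*v + 2.31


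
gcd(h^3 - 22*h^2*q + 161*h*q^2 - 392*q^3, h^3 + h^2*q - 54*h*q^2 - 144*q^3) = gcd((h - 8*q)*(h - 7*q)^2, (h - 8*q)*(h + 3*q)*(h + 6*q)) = -h + 8*q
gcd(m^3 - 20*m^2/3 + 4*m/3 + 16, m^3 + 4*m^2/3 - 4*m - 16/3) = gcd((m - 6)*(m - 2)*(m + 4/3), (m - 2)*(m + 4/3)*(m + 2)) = m^2 - 2*m/3 - 8/3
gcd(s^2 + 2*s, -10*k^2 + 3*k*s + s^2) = 1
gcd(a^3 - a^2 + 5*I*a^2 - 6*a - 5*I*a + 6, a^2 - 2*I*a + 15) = a + 3*I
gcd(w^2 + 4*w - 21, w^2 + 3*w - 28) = w + 7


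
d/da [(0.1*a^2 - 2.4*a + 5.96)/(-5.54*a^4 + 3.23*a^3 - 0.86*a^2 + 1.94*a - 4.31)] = (1.108*a^5 - 40.211*a^4 + 147.5776*a^3 - 59.6224*a^2 + 9.3892*a - 1.2184)/(30.6916*a^8 - 35.7884*a^7 + 19.9617*a^6 - 27.0508*a^5 + 61.0268*a^4 - 31.1794*a^3 + 11.1768*a^2 - 16.7228*a + 18.5761)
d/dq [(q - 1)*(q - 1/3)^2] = (3*q - 1)*(9*q - 7)/9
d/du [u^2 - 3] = 2*u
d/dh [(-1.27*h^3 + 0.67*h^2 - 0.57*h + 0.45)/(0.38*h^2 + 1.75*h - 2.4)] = (-0.4826*h^4 - 4.445*h^3 + 10.5331*h^2 - 3.558*h + 0.5805)/(0.1444*h^4 + 1.33*h^3 + 1.2385*h^2 - 8.4*h + 5.76)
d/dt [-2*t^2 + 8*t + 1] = 8 - 4*t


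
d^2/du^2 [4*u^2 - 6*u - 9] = 8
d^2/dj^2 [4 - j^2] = -2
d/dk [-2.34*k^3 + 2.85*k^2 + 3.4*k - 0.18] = -7.02*k^2 + 5.7*k + 3.4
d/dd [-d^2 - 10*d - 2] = -2*d - 10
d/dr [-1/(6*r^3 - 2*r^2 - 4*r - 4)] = (9*r^2/2 - r - 1)/(-3*r^3 + r^2 + 2*r + 2)^2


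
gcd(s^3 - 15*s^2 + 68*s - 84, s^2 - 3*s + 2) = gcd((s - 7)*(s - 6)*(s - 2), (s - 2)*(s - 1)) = s - 2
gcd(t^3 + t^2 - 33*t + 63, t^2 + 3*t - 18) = t - 3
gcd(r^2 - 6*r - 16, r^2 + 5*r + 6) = r + 2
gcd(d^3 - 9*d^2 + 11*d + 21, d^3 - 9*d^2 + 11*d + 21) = d^3 - 9*d^2 + 11*d + 21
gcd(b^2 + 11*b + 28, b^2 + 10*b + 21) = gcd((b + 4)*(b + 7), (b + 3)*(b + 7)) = b + 7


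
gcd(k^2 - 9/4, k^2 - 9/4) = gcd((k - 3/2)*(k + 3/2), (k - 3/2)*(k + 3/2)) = k^2 - 9/4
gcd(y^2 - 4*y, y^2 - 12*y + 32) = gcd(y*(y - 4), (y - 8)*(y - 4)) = y - 4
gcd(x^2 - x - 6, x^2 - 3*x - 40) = 1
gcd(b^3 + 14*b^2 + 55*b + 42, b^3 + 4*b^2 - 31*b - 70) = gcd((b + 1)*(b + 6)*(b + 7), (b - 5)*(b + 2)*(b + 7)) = b + 7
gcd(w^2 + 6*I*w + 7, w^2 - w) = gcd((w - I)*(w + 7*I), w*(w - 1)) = 1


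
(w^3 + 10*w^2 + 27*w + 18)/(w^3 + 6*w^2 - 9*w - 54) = (w + 1)/(w - 3)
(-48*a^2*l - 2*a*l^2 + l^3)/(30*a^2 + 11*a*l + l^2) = l*(-8*a + l)/(5*a + l)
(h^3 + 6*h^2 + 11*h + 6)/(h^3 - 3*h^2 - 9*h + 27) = (h^2 + 3*h + 2)/(h^2 - 6*h + 9)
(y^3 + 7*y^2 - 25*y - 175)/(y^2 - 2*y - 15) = (y^2 + 12*y + 35)/(y + 3)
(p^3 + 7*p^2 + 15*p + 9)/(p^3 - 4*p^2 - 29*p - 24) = (p + 3)/(p - 8)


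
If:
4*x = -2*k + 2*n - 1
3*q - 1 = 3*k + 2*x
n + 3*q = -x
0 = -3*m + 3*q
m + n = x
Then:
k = -1/2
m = -1/10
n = 1/5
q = -1/10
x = 1/10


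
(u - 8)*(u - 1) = u^2 - 9*u + 8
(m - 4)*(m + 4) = m^2 - 16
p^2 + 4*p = p*(p + 4)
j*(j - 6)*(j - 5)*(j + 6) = j^4 - 5*j^3 - 36*j^2 + 180*j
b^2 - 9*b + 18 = (b - 6)*(b - 3)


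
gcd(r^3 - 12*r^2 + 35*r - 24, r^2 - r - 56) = r - 8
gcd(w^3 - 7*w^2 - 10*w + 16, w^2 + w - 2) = w^2 + w - 2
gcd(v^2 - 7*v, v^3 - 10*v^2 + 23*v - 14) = v - 7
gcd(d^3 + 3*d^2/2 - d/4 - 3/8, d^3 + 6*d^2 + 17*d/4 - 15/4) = d^2 + d - 3/4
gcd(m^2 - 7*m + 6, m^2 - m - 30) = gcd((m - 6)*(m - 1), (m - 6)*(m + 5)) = m - 6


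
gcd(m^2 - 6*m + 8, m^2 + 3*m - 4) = 1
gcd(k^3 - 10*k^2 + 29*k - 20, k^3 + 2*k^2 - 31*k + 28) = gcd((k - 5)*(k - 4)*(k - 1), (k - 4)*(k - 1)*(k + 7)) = k^2 - 5*k + 4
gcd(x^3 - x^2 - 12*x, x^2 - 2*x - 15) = x + 3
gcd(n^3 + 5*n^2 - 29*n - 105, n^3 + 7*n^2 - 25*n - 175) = n^2 + 2*n - 35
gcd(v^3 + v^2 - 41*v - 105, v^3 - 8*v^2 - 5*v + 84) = v^2 - 4*v - 21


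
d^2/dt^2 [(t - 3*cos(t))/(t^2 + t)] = (3*t^2*(t + 1)^2*cos(t) + 2*t*(t + 1)*(-t - (2*t + 1)*(3*sin(t) + 1) + 3*cos(t)) + 2*(t - 3*cos(t))*(2*t + 1)^2)/(t^3*(t + 1)^3)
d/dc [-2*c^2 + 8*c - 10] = 8 - 4*c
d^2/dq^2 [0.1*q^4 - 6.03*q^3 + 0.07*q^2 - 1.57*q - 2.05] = 1.2*q^2 - 36.18*q + 0.14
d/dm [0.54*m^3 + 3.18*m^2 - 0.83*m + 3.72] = 1.62*m^2 + 6.36*m - 0.83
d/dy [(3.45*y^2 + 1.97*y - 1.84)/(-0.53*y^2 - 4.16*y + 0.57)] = (-13.3079*y^2 + 1.9826*y - 6.5315)/(0.2809*y^4 + 4.4096*y^3 + 16.7014*y^2 - 4.7424*y + 0.3249)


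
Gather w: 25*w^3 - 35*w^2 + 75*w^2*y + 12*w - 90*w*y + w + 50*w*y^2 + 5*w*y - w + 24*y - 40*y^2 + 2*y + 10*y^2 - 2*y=25*w^3 + w^2*(75*y - 35) + w*(50*y^2 - 85*y + 12) - 30*y^2 + 24*y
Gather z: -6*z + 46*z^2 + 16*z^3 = 16*z^3 + 46*z^2 - 6*z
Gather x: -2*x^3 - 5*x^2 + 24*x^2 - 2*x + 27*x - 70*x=-2*x^3 + 19*x^2 - 45*x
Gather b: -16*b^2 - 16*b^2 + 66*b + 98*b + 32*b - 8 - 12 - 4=-32*b^2 + 196*b - 24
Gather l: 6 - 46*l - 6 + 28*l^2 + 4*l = 28*l^2 - 42*l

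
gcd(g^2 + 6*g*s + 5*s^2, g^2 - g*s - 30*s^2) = g + 5*s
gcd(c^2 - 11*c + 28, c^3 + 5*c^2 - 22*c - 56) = c - 4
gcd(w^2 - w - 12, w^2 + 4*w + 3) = w + 3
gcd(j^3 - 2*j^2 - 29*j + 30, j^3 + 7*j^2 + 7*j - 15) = j^2 + 4*j - 5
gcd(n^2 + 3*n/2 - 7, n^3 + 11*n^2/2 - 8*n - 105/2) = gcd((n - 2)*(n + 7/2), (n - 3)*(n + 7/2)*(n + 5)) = n + 7/2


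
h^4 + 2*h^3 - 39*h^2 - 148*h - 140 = (h - 7)*(h + 2)^2*(h + 5)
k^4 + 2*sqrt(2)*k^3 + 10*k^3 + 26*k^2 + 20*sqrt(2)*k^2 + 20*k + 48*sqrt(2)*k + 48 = (k + 4)*(k + 6)*(k + sqrt(2))^2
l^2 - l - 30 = (l - 6)*(l + 5)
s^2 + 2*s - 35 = (s - 5)*(s + 7)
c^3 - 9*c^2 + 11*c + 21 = (c - 7)*(c - 3)*(c + 1)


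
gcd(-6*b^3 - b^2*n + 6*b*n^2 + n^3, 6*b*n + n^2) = 6*b + n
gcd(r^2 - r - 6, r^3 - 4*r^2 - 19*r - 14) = r + 2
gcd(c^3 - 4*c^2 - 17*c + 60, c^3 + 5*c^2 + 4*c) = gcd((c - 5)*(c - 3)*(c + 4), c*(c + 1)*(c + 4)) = c + 4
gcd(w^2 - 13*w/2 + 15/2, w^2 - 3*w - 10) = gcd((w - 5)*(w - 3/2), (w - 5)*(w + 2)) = w - 5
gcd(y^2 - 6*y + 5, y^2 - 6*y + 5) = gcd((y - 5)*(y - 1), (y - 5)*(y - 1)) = y^2 - 6*y + 5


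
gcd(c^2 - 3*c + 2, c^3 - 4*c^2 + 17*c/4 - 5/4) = c - 1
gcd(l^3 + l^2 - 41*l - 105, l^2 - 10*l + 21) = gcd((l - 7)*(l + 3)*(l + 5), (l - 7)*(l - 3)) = l - 7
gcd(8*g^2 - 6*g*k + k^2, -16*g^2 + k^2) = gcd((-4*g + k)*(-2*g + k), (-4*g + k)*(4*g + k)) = 4*g - k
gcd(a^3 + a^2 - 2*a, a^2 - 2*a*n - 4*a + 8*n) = 1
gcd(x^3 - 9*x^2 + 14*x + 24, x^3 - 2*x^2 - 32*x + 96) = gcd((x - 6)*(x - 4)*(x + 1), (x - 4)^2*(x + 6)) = x - 4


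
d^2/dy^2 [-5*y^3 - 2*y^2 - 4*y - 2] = -30*y - 4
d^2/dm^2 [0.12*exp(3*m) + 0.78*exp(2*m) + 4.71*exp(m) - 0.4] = (1.08*exp(2*m) + 3.12*exp(m) + 4.71)*exp(m)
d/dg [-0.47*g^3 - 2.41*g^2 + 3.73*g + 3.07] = -1.41*g^2 - 4.82*g + 3.73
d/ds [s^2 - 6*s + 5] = 2*s - 6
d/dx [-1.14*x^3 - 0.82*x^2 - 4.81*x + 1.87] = -3.42*x^2 - 1.64*x - 4.81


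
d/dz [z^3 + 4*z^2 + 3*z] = 3*z^2 + 8*z + 3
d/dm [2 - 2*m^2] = -4*m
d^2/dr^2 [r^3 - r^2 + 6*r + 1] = 6*r - 2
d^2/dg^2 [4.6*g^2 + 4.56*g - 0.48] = 9.20000000000000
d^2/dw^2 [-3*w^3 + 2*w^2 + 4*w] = 4 - 18*w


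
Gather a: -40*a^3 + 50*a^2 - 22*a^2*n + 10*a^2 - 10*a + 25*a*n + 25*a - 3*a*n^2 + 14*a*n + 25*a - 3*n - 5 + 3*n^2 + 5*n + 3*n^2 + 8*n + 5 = -40*a^3 + a^2*(60 - 22*n) + a*(-3*n^2 + 39*n + 40) + 6*n^2 + 10*n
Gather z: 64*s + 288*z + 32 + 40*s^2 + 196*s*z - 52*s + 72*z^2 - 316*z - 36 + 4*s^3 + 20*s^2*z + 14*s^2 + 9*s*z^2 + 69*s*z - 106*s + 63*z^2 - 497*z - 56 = 4*s^3 + 54*s^2 - 94*s + z^2*(9*s + 135) + z*(20*s^2 + 265*s - 525) - 60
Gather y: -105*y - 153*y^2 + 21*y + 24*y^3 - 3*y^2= 24*y^3 - 156*y^2 - 84*y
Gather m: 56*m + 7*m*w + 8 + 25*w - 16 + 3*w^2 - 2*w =m*(7*w + 56) + 3*w^2 + 23*w - 8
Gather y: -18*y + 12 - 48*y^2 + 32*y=-48*y^2 + 14*y + 12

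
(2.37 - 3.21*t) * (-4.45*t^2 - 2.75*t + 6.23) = 14.2845*t^3 - 1.719*t^2 - 26.5158*t + 14.7651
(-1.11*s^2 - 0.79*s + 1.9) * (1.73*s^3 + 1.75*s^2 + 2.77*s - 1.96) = -1.9203*s^5 - 3.3092*s^4 - 1.1702*s^3 + 3.3123*s^2 + 6.8114*s - 3.724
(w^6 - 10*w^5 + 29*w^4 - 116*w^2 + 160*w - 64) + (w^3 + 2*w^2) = w^6 - 10*w^5 + 29*w^4 + w^3 - 114*w^2 + 160*w - 64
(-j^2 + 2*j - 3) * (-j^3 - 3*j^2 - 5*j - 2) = j^5 + j^4 + 2*j^3 + j^2 + 11*j + 6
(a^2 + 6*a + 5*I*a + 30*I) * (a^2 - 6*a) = a^4 + 5*I*a^3 - 36*a^2 - 180*I*a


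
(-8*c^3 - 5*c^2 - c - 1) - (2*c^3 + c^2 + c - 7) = -10*c^3 - 6*c^2 - 2*c + 6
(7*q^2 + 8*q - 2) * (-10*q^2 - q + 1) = -70*q^4 - 87*q^3 + 19*q^2 + 10*q - 2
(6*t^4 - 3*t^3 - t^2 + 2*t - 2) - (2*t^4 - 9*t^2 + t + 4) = 4*t^4 - 3*t^3 + 8*t^2 + t - 6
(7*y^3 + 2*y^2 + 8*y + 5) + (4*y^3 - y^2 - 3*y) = 11*y^3 + y^2 + 5*y + 5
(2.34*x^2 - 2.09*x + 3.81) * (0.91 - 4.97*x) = -11.6298*x^3 + 12.5167*x^2 - 20.8376*x + 3.4671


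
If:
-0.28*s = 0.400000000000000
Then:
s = -1.43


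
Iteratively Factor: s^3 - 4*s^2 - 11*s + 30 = (s - 5)*(s^2 + s - 6) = (s - 5)*(s - 2)*(s + 3)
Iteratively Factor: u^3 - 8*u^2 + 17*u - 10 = (u - 2)*(u^2 - 6*u + 5) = (u - 5)*(u - 2)*(u - 1)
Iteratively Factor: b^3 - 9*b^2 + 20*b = (b - 5)*(b^2 - 4*b) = (b - 5)*(b - 4)*(b)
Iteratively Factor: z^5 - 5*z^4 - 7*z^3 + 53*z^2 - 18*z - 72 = (z - 4)*(z^4 - z^3 - 11*z^2 + 9*z + 18) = (z - 4)*(z - 2)*(z^3 + z^2 - 9*z - 9) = (z - 4)*(z - 2)*(z + 3)*(z^2 - 2*z - 3) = (z - 4)*(z - 3)*(z - 2)*(z + 3)*(z + 1)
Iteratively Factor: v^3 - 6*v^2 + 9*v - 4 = (v - 4)*(v^2 - 2*v + 1) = (v - 4)*(v - 1)*(v - 1)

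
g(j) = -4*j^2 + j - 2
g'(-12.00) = 97.00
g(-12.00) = -590.00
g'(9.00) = -71.00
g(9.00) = -317.00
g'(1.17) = -8.36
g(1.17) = -6.31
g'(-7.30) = 59.40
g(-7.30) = -222.46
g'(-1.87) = 15.96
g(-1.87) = -17.86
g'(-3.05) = 25.40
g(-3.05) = -42.26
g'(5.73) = -44.84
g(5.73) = -127.60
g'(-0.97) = 8.76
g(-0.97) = -6.73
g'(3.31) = -25.48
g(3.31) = -42.51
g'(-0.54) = 5.32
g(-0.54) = -3.71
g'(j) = 1 - 8*j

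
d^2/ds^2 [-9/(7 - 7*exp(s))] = 9*(exp(s) + 1)*exp(s)/(7*(exp(s) - 1)^3)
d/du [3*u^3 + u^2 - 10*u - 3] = 9*u^2 + 2*u - 10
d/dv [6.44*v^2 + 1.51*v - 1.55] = 12.88*v + 1.51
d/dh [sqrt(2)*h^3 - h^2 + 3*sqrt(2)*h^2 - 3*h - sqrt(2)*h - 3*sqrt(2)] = 3*sqrt(2)*h^2 - 2*h + 6*sqrt(2)*h - 3 - sqrt(2)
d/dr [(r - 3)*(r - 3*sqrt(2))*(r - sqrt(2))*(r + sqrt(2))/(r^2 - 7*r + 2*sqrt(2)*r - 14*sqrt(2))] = (2*r^5 - 24*r^4 + 3*sqrt(2)*r^4 - 26*sqrt(2)*r^3 + 18*r^3 + 53*sqrt(2)*r^2 + 296*r^2 - 504*r + 92*sqrt(2)*r - 210*sqrt(2) - 96)/(r^4 - 14*r^3 + 4*sqrt(2)*r^3 - 56*sqrt(2)*r^2 + 57*r^2 - 112*r + 196*sqrt(2)*r + 392)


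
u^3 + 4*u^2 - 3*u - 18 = (u - 2)*(u + 3)^2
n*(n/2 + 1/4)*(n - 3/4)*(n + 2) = n^4/2 + 7*n^3/8 - 7*n^2/16 - 3*n/8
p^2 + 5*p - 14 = (p - 2)*(p + 7)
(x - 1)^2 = x^2 - 2*x + 1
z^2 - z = z*(z - 1)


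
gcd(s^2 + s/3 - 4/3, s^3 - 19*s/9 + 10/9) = s - 1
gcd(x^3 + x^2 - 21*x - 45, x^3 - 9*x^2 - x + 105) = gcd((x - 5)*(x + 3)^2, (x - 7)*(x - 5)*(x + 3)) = x^2 - 2*x - 15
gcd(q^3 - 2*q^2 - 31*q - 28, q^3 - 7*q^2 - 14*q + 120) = q + 4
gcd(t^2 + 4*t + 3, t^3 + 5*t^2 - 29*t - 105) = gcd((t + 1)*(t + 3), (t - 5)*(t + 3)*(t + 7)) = t + 3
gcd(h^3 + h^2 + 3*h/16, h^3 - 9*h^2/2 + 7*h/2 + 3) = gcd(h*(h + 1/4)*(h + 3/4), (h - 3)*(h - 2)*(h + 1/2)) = 1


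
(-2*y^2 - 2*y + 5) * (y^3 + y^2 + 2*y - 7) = -2*y^5 - 4*y^4 - y^3 + 15*y^2 + 24*y - 35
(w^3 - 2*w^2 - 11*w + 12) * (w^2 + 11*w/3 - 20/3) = w^5 + 5*w^4/3 - 25*w^3 - 15*w^2 + 352*w/3 - 80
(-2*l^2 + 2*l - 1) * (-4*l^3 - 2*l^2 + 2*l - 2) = 8*l^5 - 4*l^4 - 4*l^3 + 10*l^2 - 6*l + 2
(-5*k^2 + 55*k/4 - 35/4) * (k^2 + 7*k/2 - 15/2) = -5*k^4 - 15*k^3/4 + 615*k^2/8 - 535*k/4 + 525/8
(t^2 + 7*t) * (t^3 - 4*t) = t^5 + 7*t^4 - 4*t^3 - 28*t^2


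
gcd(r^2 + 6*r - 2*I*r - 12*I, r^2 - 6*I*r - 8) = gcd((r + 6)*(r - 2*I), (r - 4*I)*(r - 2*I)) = r - 2*I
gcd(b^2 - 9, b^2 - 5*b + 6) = b - 3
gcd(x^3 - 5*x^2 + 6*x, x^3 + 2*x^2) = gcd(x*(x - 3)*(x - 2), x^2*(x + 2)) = x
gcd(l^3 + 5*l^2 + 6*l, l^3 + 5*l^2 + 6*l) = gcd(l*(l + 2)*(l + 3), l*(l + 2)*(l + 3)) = l^3 + 5*l^2 + 6*l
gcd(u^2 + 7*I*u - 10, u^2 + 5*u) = 1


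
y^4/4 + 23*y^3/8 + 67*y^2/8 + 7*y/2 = y*(y/4 + 1)*(y + 1/2)*(y + 7)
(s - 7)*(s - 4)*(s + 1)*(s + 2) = s^4 - 8*s^3 - 3*s^2 + 62*s + 56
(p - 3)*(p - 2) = p^2 - 5*p + 6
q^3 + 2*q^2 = q^2*(q + 2)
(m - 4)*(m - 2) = m^2 - 6*m + 8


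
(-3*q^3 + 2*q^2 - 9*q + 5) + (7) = -3*q^3 + 2*q^2 - 9*q + 12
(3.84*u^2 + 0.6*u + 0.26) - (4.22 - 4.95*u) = 3.84*u^2 + 5.55*u - 3.96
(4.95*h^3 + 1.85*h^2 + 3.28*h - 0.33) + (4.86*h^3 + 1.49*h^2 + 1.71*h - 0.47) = 9.81*h^3 + 3.34*h^2 + 4.99*h - 0.8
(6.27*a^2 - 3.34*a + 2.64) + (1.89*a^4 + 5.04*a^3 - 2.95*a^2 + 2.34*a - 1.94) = 1.89*a^4 + 5.04*a^3 + 3.32*a^2 - 1.0*a + 0.7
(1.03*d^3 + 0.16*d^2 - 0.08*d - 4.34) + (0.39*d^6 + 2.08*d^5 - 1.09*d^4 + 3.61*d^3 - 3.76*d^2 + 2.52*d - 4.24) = 0.39*d^6 + 2.08*d^5 - 1.09*d^4 + 4.64*d^3 - 3.6*d^2 + 2.44*d - 8.58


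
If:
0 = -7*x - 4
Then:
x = -4/7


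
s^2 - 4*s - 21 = (s - 7)*(s + 3)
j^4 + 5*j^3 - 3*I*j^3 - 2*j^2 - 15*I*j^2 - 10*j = j*(j + 5)*(j - 2*I)*(j - I)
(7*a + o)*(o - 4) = 7*a*o - 28*a + o^2 - 4*o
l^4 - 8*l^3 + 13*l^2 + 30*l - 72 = (l - 4)*(l - 3)^2*(l + 2)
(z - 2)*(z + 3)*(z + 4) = z^3 + 5*z^2 - 2*z - 24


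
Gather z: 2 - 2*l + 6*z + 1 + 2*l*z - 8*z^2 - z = -2*l - 8*z^2 + z*(2*l + 5) + 3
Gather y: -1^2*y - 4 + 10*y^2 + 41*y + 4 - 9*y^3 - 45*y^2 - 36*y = -9*y^3 - 35*y^2 + 4*y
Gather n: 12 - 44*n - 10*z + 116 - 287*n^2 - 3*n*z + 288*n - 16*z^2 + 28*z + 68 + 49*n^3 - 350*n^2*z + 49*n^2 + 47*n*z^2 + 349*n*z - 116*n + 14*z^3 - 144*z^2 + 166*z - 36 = 49*n^3 + n^2*(-350*z - 238) + n*(47*z^2 + 346*z + 128) + 14*z^3 - 160*z^2 + 184*z + 160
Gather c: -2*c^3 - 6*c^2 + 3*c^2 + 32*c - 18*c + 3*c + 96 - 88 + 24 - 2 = -2*c^3 - 3*c^2 + 17*c + 30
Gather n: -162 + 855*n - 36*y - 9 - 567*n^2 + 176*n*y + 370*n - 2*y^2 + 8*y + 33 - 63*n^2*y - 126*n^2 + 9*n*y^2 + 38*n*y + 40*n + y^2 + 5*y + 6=n^2*(-63*y - 693) + n*(9*y^2 + 214*y + 1265) - y^2 - 23*y - 132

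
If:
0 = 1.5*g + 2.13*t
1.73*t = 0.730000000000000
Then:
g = -0.60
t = 0.42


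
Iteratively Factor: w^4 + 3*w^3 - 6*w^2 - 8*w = (w + 4)*(w^3 - w^2 - 2*w) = (w + 1)*(w + 4)*(w^2 - 2*w) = (w - 2)*(w + 1)*(w + 4)*(w)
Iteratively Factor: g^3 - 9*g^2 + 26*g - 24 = (g - 4)*(g^2 - 5*g + 6) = (g - 4)*(g - 3)*(g - 2)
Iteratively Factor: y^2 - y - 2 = (y + 1)*(y - 2)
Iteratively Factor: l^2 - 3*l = (l)*(l - 3)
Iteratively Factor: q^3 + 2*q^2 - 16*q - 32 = (q + 4)*(q^2 - 2*q - 8) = (q - 4)*(q + 4)*(q + 2)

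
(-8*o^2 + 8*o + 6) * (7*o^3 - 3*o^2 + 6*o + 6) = -56*o^5 + 80*o^4 - 30*o^3 - 18*o^2 + 84*o + 36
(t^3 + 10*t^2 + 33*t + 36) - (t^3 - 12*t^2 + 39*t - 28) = 22*t^2 - 6*t + 64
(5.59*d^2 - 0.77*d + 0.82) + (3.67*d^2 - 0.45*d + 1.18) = 9.26*d^2 - 1.22*d + 2.0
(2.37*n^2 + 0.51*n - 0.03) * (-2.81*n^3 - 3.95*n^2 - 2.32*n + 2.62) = -6.6597*n^5 - 10.7946*n^4 - 7.4286*n^3 + 5.1447*n^2 + 1.4058*n - 0.0786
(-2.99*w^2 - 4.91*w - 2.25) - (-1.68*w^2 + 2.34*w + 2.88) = -1.31*w^2 - 7.25*w - 5.13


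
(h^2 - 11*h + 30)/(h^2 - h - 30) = (h - 5)/(h + 5)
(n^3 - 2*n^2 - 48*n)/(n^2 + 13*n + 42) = n*(n - 8)/(n + 7)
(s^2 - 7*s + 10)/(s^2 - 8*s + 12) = (s - 5)/(s - 6)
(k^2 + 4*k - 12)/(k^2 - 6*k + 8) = (k + 6)/(k - 4)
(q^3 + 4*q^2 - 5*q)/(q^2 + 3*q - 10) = q*(q - 1)/(q - 2)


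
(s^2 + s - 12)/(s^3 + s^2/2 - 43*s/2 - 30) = 2*(s - 3)/(2*s^2 - 7*s - 15)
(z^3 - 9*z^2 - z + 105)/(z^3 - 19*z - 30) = (z - 7)/(z + 2)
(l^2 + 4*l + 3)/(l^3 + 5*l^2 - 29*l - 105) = (l + 1)/(l^2 + 2*l - 35)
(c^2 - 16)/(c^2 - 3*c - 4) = (c + 4)/(c + 1)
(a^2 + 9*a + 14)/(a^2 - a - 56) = (a + 2)/(a - 8)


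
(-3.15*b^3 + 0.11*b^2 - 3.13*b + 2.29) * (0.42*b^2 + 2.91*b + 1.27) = -1.323*b^5 - 9.1203*b^4 - 4.995*b^3 - 8.0068*b^2 + 2.6888*b + 2.9083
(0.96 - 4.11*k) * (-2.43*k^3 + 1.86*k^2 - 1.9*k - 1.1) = 9.9873*k^4 - 9.9774*k^3 + 9.5946*k^2 + 2.697*k - 1.056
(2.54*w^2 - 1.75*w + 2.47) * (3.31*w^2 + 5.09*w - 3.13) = 8.4074*w^4 + 7.1361*w^3 - 8.682*w^2 + 18.0498*w - 7.7311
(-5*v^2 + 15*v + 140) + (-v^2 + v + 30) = -6*v^2 + 16*v + 170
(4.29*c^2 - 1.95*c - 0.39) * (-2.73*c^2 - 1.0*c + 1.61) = -11.7117*c^4 + 1.0335*c^3 + 9.9216*c^2 - 2.7495*c - 0.6279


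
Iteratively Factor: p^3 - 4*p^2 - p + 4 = (p + 1)*(p^2 - 5*p + 4) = (p - 1)*(p + 1)*(p - 4)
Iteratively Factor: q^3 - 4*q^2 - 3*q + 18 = (q + 2)*(q^2 - 6*q + 9) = (q - 3)*(q + 2)*(q - 3)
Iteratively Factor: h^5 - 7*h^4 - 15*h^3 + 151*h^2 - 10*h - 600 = (h - 5)*(h^4 - 2*h^3 - 25*h^2 + 26*h + 120) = (h - 5)^2*(h^3 + 3*h^2 - 10*h - 24) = (h - 5)^2*(h + 4)*(h^2 - h - 6) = (h - 5)^2*(h + 2)*(h + 4)*(h - 3)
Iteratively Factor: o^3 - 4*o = (o + 2)*(o^2 - 2*o) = (o - 2)*(o + 2)*(o)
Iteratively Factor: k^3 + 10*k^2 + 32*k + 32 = (k + 4)*(k^2 + 6*k + 8) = (k + 4)^2*(k + 2)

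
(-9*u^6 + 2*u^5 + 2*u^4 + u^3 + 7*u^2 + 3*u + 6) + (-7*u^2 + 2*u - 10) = -9*u^6 + 2*u^5 + 2*u^4 + u^3 + 5*u - 4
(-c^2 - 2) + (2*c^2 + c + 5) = c^2 + c + 3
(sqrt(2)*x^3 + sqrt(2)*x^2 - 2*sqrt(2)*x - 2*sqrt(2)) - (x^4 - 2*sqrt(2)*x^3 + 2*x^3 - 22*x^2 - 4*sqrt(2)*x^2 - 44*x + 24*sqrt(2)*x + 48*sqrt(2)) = -x^4 - 2*x^3 + 3*sqrt(2)*x^3 + 5*sqrt(2)*x^2 + 22*x^2 - 26*sqrt(2)*x + 44*x - 50*sqrt(2)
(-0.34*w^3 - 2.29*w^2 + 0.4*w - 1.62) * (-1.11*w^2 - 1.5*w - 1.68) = 0.3774*w^5 + 3.0519*w^4 + 3.5622*w^3 + 5.0454*w^2 + 1.758*w + 2.7216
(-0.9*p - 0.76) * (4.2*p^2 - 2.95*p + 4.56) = -3.78*p^3 - 0.537*p^2 - 1.862*p - 3.4656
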